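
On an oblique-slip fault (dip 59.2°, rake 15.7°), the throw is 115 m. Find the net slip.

495 m

dip-slip = throw / sin(dip) = 115 / sin(59.2°) = 133.9 m
net slip = dip-slip / sin(rake) = 133.9 / sin(15.7°) = 495 m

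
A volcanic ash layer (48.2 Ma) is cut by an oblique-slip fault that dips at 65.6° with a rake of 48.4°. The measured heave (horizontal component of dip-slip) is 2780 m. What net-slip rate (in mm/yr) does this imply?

dip-slip = heave / cos(dip) = 2780 / cos(65.6°) = 6730 m
net slip = dip-slip / sin(rake) = 6730 / sin(48.4°) = 8999 m
rate = 8999 m / 48.2 Ma = 0.000187 m/yr = 0.187 mm/yr

0.187 mm/yr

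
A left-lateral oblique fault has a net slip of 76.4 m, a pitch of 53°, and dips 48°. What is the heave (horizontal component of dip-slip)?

dip-slip = net slip × sin(rake) = 76.4 m × sin(53°) = 61.02 m
heave = dip-slip × cos(dip) = 61.02 × cos(48°) = 40.8 m

40.8 m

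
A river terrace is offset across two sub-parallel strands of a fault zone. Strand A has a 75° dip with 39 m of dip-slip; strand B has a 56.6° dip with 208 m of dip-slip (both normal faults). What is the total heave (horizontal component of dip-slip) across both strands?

heave_A = 39 × cos(75°) = 10.09 m
heave_B = 208 × cos(56.6°) = 114.5 m
total = 10.09 + 114.5 = 125 m

125 m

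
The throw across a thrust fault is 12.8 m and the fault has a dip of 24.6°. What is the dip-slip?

dip-slip = throw / sin(dip) = 12.8 / sin(24.6°) = 30.7 m

30.7 m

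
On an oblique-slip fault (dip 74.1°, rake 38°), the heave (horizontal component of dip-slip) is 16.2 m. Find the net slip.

dip-slip = heave / cos(dip) = 16.2 / cos(74.1°) = 59.13 m
net slip = dip-slip / sin(rake) = 59.13 / sin(38°) = 96 m

96 m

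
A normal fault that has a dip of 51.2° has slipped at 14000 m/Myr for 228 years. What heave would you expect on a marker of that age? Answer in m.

dip-slip = rate × time = 14000 m/Myr × 228 years = 3.192 m
heave = dip-slip × cos(dip) = 3.192 × cos(51.2°) = 2 m

2 m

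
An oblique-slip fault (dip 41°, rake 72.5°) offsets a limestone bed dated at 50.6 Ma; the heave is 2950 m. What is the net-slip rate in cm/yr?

0.00810 cm/yr

dip-slip = heave / cos(dip) = 2950 / cos(41°) = 3909 m
net slip = dip-slip / sin(rake) = 3909 / sin(72.5°) = 4098 m
rate = 4098 m / 50.6 Ma = 0.0000810 m/yr = 0.00810 cm/yr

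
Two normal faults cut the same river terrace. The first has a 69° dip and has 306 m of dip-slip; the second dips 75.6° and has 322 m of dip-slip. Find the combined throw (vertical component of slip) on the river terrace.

598 m

throw_A = 306 × sin(69°) = 285.7 m
throw_B = 322 × sin(75.6°) = 311.9 m
total = 285.7 + 311.9 = 598 m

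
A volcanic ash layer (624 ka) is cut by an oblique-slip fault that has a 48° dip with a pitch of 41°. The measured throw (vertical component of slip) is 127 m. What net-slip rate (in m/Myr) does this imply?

dip-slip = throw / sin(dip) = 127 / sin(48°) = 170.9 m
net slip = dip-slip / sin(rake) = 170.9 / sin(41°) = 260.5 m
rate = 260.5 m / 624 ka = 0.000417 m/yr = 417 m/Myr

417 m/Myr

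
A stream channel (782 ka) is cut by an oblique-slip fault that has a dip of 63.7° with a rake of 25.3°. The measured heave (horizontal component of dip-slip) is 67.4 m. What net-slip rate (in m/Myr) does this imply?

455 m/Myr

dip-slip = heave / cos(dip) = 67.4 / cos(63.7°) = 152.1 m
net slip = dip-slip / sin(rake) = 152.1 / sin(25.3°) = 356 m
rate = 356 m / 782 ka = 0.000455 m/yr = 455 m/Myr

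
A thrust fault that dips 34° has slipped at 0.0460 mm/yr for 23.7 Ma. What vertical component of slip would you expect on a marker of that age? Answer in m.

610 m

dip-slip = rate × time = 0.0460 mm/yr × 23.7 Ma = 1090 m
throw = dip-slip × sin(dip) = 1090 × sin(34°) = 610 m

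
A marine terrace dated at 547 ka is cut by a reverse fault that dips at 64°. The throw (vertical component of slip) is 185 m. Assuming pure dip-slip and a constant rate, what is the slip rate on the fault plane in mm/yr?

0.376 mm/yr

dip-slip = throw / sin(dip) = 185 m / sin(64°) = 205.8 m
rate = 205.8 m / 547 ka = 0.000376 m/yr = 0.376 mm/yr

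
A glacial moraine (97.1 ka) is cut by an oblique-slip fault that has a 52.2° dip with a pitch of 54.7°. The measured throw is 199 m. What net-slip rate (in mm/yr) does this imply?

dip-slip = throw / sin(dip) = 199 / sin(52.2°) = 251.8 m
net slip = dip-slip / sin(rake) = 251.8 / sin(54.7°) = 308.6 m
rate = 308.6 m / 97.1 ka = 0.00318 m/yr = 3.18 mm/yr

3.18 mm/yr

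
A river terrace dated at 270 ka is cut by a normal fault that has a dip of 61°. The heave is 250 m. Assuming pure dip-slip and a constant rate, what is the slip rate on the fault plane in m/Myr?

1910 m/Myr

dip-slip = heave / cos(dip) = 250 m / cos(61°) = 515.7 m
rate = 515.7 m / 270 ka = 0.00191 m/yr = 1910 m/Myr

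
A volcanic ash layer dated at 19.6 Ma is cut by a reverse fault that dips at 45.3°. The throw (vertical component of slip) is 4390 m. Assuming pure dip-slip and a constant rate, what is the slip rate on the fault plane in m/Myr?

315 m/Myr

dip-slip = throw / sin(dip) = 4390 m / sin(45.3°) = 6176 m
rate = 6176 m / 19.6 Ma = 0.000315 m/yr = 315 m/Myr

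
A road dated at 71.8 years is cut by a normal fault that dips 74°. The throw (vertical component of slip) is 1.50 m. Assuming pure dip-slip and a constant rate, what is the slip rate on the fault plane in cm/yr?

2.17 cm/yr

dip-slip = throw / sin(dip) = 1.50 m / sin(74°) = 1.560 m
rate = 1.560 m / 71.8 years = 0.0217 m/yr = 2.17 cm/yr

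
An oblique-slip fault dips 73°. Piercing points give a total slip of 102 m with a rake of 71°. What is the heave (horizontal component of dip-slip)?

28.2 m

dip-slip = net slip × sin(rake) = 102 m × sin(71°) = 96.44 m
heave = dip-slip × cos(dip) = 96.44 × cos(73°) = 28.2 m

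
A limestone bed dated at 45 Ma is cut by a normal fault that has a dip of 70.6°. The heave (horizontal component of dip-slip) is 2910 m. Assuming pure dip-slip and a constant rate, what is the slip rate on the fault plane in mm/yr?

dip-slip = heave / cos(dip) = 2910 m / cos(70.6°) = 8761 m
rate = 8761 m / 45 Ma = 0.000195 m/yr = 0.195 mm/yr

0.195 mm/yr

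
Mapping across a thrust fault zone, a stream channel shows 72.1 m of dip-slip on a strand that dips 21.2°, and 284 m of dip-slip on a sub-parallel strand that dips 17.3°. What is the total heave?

338 m

heave_A = 72.1 × cos(21.2°) = 67.22 m
heave_B = 284 × cos(17.3°) = 271.2 m
total = 67.22 + 271.2 = 338 m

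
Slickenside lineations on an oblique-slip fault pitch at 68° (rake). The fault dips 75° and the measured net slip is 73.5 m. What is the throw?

65.8 m

dip-slip = net slip × sin(rake) = 73.5 m × sin(68°) = 68.15 m
throw = dip-slip × sin(dip) = 68.15 × sin(75°) = 65.8 m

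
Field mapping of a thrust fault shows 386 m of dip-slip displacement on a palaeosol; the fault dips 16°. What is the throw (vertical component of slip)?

106 m

throw = dip-slip × sin(dip) = 386 m × sin(16°) = 106 m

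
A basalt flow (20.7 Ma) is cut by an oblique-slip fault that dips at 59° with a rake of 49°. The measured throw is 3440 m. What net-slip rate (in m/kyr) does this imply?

0.257 m/kyr

dip-slip = throw / sin(dip) = 3440 / sin(59°) = 4013 m
net slip = dip-slip / sin(rake) = 4013 / sin(49°) = 5318 m
rate = 5318 m / 20.7 Ma = 0.000257 m/yr = 0.257 m/kyr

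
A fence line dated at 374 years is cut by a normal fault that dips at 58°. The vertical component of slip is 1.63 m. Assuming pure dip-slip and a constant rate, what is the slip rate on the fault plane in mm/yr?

5.14 mm/yr

dip-slip = throw / sin(dip) = 1.63 m / sin(58°) = 1.922 m
rate = 1.922 m / 374 years = 0.00514 m/yr = 5.14 mm/yr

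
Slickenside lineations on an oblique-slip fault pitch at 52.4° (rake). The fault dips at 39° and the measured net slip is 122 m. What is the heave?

dip-slip = net slip × sin(rake) = 122 m × sin(52.4°) = 96.66 m
heave = dip-slip × cos(dip) = 96.66 × cos(39°) = 75.1 m

75.1 m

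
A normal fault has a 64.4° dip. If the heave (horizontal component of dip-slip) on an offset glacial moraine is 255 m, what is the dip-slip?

dip-slip = heave / cos(dip) = 255 / cos(64.4°) = 590 m

590 m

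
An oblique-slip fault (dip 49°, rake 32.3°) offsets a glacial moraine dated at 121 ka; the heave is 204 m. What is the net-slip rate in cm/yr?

dip-slip = heave / cos(dip) = 204 / cos(49°) = 310.9 m
net slip = dip-slip / sin(rake) = 310.9 / sin(32.3°) = 581.9 m
rate = 581.9 m / 121 ka = 0.00481 m/yr = 0.481 cm/yr

0.481 cm/yr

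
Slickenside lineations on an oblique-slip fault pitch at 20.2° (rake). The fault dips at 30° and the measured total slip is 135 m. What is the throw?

23.3 m

dip-slip = net slip × sin(rake) = 135 m × sin(20.2°) = 46.62 m
throw = dip-slip × sin(dip) = 46.62 × sin(30°) = 23.3 m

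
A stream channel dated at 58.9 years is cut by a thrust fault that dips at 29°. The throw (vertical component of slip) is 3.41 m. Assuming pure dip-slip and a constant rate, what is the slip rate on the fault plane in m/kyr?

dip-slip = throw / sin(dip) = 3.41 m / sin(29°) = 7.034 m
rate = 7.034 m / 58.9 years = 0.119 m/yr = 119 m/kyr

119 m/kyr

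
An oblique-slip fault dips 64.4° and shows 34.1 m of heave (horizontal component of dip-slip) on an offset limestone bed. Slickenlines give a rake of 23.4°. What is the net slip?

dip-slip = heave / cos(dip) = 34.1 / cos(64.4°) = 78.92 m
net slip = dip-slip / sin(rake) = 78.92 / sin(23.4°) = 199 m

199 m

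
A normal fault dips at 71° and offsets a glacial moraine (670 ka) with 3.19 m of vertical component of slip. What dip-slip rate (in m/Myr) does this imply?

dip-slip = throw / sin(dip) = 3.19 m / sin(71°) = 3.374 m
rate = 3.374 m / 670 ka = 0.00000504 m/yr = 5.04 m/Myr

5.04 m/Myr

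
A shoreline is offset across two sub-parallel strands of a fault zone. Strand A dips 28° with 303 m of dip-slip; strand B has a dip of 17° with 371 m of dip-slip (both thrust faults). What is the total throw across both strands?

251 m

throw_A = 303 × sin(28°) = 142.2 m
throw_B = 371 × sin(17°) = 108.5 m
total = 142.2 + 108.5 = 251 m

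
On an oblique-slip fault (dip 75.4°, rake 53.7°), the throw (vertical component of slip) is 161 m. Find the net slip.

206 m

dip-slip = throw / sin(dip) = 161 / sin(75.4°) = 166.4 m
net slip = dip-slip / sin(rake) = 166.4 / sin(53.7°) = 206 m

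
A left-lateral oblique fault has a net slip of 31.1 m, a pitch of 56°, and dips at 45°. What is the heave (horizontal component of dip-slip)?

18.2 m

dip-slip = net slip × sin(rake) = 31.1 m × sin(56°) = 25.78 m
heave = dip-slip × cos(dip) = 25.78 × cos(45°) = 18.2 m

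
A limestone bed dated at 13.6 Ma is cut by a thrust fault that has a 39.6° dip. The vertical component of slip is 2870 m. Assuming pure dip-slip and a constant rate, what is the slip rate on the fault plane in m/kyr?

dip-slip = throw / sin(dip) = 2870 m / sin(39.6°) = 4502 m
rate = 4502 m / 13.6 Ma = 0.000331 m/yr = 0.331 m/kyr

0.331 m/kyr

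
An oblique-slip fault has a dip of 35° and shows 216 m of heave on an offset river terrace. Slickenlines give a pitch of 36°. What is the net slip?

dip-slip = heave / cos(dip) = 216 / cos(35°) = 263.7 m
net slip = dip-slip / sin(rake) = 263.7 / sin(36°) = 449 m

449 m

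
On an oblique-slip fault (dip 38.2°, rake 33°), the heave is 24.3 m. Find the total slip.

56.8 m

dip-slip = heave / cos(dip) = 24.3 / cos(38.2°) = 30.92 m
net slip = dip-slip / sin(rake) = 30.92 / sin(33°) = 56.8 m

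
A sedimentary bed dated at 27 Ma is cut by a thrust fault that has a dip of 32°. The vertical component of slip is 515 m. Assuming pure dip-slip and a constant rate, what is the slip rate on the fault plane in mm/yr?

0.0360 mm/yr

dip-slip = throw / sin(dip) = 515 m / sin(32°) = 971.8 m
rate = 971.8 m / 27 Ma = 0.0000360 m/yr = 0.0360 mm/yr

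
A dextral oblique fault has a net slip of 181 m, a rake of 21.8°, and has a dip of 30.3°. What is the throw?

dip-slip = net slip × sin(rake) = 181 m × sin(21.8°) = 67.22 m
throw = dip-slip × sin(dip) = 67.22 × sin(30.3°) = 33.9 m

33.9 m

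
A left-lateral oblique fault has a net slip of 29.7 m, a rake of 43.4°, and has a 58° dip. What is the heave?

dip-slip = net slip × sin(rake) = 29.7 m × sin(43.4°) = 20.41 m
heave = dip-slip × cos(dip) = 20.41 × cos(58°) = 10.8 m

10.8 m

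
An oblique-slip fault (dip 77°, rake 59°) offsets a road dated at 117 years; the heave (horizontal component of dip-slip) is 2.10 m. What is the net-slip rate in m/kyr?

93.1 m/kyr

dip-slip = heave / cos(dip) = 2.10 / cos(77°) = 9.335 m
net slip = dip-slip / sin(rake) = 9.335 / sin(59°) = 10.89 m
rate = 10.89 m / 117 years = 0.0931 m/yr = 93.1 m/kyr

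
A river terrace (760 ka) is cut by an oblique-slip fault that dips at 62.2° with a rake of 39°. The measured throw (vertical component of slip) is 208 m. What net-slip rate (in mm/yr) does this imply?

0.492 mm/yr

dip-slip = throw / sin(dip) = 208 / sin(62.2°) = 235.1 m
net slip = dip-slip / sin(rake) = 235.1 / sin(39°) = 373.6 m
rate = 373.6 m / 760 ka = 0.000492 m/yr = 0.492 mm/yr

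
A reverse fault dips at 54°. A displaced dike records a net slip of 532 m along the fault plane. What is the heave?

313 m

heave = dip-slip × cos(dip) = 532 m × cos(54°) = 313 m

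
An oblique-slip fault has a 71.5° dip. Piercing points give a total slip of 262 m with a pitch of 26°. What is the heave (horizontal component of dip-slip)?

36.4 m

dip-slip = net slip × sin(rake) = 262 m × sin(26°) = 114.9 m
heave = dip-slip × cos(dip) = 114.9 × cos(71.5°) = 36.4 m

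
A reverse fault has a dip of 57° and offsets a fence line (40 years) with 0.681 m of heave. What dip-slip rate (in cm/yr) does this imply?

3.13 cm/yr

dip-slip = heave / cos(dip) = 0.681 m / cos(57°) = 1.250 m
rate = 1.250 m / 40 years = 0.0313 m/yr = 3.13 cm/yr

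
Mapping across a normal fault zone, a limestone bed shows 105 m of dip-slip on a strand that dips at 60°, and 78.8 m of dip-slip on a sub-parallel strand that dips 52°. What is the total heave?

heave_A = 105 × cos(60°) = 52.50 m
heave_B = 78.8 × cos(52°) = 48.51 m
total = 52.50 + 48.51 = 101 m

101 m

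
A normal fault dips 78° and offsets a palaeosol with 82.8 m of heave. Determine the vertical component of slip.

throw = heave × tan(dip) = 82.8 × tan(78°) = 390 m

390 m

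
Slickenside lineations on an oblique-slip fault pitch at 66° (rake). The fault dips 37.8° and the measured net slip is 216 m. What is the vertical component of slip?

dip-slip = net slip × sin(rake) = 216 m × sin(66°) = 197.3 m
throw = dip-slip × sin(dip) = 197.3 × sin(37.8°) = 121 m

121 m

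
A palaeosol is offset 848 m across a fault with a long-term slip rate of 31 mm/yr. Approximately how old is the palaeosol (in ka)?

27.4 ka

age = offset / rate = 848 m / (31 mm/yr) = 27400 yr = 27.4 ka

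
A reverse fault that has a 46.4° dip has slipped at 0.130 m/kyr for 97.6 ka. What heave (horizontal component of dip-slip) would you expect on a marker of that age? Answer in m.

8.75 m

dip-slip = rate × time = 0.130 m/kyr × 97.6 ka = 12.69 m
heave = dip-slip × cos(dip) = 12.69 × cos(46.4°) = 8.75 m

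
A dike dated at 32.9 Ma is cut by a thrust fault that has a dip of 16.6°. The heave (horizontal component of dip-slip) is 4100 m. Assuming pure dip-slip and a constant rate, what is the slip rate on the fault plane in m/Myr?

dip-slip = heave / cos(dip) = 4100 m / cos(16.6°) = 4278 m
rate = 4278 m / 32.9 Ma = 0.000130 m/yr = 130 m/Myr

130 m/Myr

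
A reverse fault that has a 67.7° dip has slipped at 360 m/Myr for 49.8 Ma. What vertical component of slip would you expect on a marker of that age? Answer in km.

dip-slip = rate × time = 360 m/Myr × 49.8 Ma = 17930 m
throw = dip-slip × sin(dip) = 17930 × sin(67.7°) = 16600 m = 16.6 km

16.6 km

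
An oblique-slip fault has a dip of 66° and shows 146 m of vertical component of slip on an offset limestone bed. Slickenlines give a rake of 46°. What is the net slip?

dip-slip = throw / sin(dip) = 146 / sin(66°) = 159.8 m
net slip = dip-slip / sin(rake) = 159.8 / sin(46°) = 222 m

222 m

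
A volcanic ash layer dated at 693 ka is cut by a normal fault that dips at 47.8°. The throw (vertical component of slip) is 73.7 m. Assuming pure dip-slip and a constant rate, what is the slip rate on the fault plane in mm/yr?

0.144 mm/yr

dip-slip = throw / sin(dip) = 73.7 m / sin(47.8°) = 99.49 m
rate = 99.49 m / 693 ka = 0.000144 m/yr = 0.144 mm/yr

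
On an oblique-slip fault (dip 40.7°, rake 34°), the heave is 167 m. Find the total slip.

dip-slip = heave / cos(dip) = 167 / cos(40.7°) = 220.3 m
net slip = dip-slip / sin(rake) = 220.3 / sin(34°) = 394 m

394 m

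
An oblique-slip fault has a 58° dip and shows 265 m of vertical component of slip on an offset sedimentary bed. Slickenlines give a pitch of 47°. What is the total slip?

427 m

dip-slip = throw / sin(dip) = 265 / sin(58°) = 312.5 m
net slip = dip-slip / sin(rake) = 312.5 / sin(47°) = 427 m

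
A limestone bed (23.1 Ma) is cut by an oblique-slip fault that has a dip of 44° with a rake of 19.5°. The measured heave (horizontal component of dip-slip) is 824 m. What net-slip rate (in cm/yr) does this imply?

0.0149 cm/yr

dip-slip = heave / cos(dip) = 824 / cos(44°) = 1145 m
net slip = dip-slip / sin(rake) = 1145 / sin(19.5°) = 3432 m
rate = 3432 m / 23.1 Ma = 0.000149 m/yr = 0.0149 cm/yr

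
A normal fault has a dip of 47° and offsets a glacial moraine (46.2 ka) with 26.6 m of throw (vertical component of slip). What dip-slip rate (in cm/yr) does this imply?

0.0787 cm/yr

dip-slip = throw / sin(dip) = 26.6 m / sin(47°) = 36.37 m
rate = 36.37 m / 46.2 ka = 0.000787 m/yr = 0.0787 cm/yr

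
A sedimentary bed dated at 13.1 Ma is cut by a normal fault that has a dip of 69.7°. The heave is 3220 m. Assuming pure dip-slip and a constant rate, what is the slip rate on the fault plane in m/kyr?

0.708 m/kyr

dip-slip = heave / cos(dip) = 3220 m / cos(69.7°) = 9281 m
rate = 9281 m / 13.1 Ma = 0.000708 m/yr = 0.708 m/kyr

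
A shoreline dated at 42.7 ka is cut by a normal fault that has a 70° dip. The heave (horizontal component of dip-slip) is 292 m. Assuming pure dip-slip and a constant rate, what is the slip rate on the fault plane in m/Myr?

dip-slip = heave / cos(dip) = 292 m / cos(70°) = 853.8 m
rate = 853.8 m / 42.7 ka = 0.0200 m/yr = 20000 m/Myr

20000 m/Myr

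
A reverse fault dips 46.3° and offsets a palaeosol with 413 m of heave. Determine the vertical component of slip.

432 m

throw = heave × tan(dip) = 413 × tan(46.3°) = 432 m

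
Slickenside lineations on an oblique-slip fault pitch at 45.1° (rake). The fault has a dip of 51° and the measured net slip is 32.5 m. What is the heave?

dip-slip = net slip × sin(rake) = 32.5 m × sin(45.1°) = 23.02 m
heave = dip-slip × cos(dip) = 23.02 × cos(51°) = 14.5 m

14.5 m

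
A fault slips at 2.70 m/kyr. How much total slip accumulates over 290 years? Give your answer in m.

0.783 m

slip = rate × time = 2.70 m/kyr × 290 years = 0.783 m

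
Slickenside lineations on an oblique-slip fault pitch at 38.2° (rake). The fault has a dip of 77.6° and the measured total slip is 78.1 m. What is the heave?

dip-slip = net slip × sin(rake) = 78.1 m × sin(38.2°) = 48.30 m
heave = dip-slip × cos(dip) = 48.30 × cos(77.6°) = 10.4 m

10.4 m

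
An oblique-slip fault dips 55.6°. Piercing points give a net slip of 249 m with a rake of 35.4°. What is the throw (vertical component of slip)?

dip-slip = net slip × sin(rake) = 249 m × sin(35.4°) = 144.2 m
throw = dip-slip × sin(dip) = 144.2 × sin(55.6°) = 119 m

119 m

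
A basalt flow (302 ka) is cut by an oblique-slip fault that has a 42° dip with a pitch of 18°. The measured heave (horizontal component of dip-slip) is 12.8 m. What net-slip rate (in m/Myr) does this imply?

185 m/Myr

dip-slip = heave / cos(dip) = 12.8 / cos(42°) = 17.22 m
net slip = dip-slip / sin(rake) = 17.22 / sin(18°) = 55.74 m
rate = 55.74 m / 302 ka = 0.000185 m/yr = 185 m/Myr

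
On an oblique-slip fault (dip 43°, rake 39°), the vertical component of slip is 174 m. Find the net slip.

405 m

dip-slip = throw / sin(dip) = 174 / sin(43°) = 255.1 m
net slip = dip-slip / sin(rake) = 255.1 / sin(39°) = 405 m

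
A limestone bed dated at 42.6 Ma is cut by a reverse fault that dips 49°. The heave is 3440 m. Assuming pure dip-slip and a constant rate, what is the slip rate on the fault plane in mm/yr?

dip-slip = heave / cos(dip) = 3440 m / cos(49°) = 5243 m
rate = 5243 m / 42.6 Ma = 0.000123 m/yr = 0.123 mm/yr

0.123 mm/yr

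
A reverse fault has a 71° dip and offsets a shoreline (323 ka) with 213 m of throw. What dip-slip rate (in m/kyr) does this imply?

0.697 m/kyr

dip-slip = throw / sin(dip) = 213 m / sin(71°) = 225.3 m
rate = 225.3 m / 323 ka = 0.000697 m/yr = 0.697 m/kyr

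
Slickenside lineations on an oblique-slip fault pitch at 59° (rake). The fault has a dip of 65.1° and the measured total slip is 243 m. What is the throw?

dip-slip = net slip × sin(rake) = 243 m × sin(59°) = 208.3 m
throw = dip-slip × sin(dip) = 208.3 × sin(65.1°) = 189 m

189 m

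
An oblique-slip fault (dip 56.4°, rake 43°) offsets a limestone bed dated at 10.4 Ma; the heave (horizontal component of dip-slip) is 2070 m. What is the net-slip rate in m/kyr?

dip-slip = heave / cos(dip) = 2070 / cos(56.4°) = 3741 m
net slip = dip-slip / sin(rake) = 3741 / sin(43°) = 5485 m
rate = 5485 m / 10.4 Ma = 0.000527 m/yr = 0.527 m/kyr

0.527 m/kyr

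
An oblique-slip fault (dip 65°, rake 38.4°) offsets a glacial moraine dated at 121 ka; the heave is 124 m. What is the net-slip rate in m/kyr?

dip-slip = heave / cos(dip) = 124 / cos(65°) = 293.4 m
net slip = dip-slip / sin(rake) = 293.4 / sin(38.4°) = 472.4 m
rate = 472.4 m / 121 ka = 0.00390 m/yr = 3.90 m/kyr

3.90 m/kyr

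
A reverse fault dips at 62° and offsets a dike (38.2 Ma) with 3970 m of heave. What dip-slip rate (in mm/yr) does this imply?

dip-slip = heave / cos(dip) = 3970 m / cos(62°) = 8456 m
rate = 8456 m / 38.2 Ma = 0.000221 m/yr = 0.221 mm/yr

0.221 mm/yr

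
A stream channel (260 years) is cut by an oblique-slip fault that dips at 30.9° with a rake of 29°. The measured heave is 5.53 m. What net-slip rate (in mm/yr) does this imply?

51.1 mm/yr

dip-slip = heave / cos(dip) = 5.53 / cos(30.9°) = 6.445 m
net slip = dip-slip / sin(rake) = 6.445 / sin(29°) = 13.29 m
rate = 13.29 m / 260 years = 0.0511 m/yr = 51.1 mm/yr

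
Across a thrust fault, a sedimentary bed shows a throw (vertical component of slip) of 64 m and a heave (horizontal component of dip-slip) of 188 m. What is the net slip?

199 m

net slip = √(throw² + heave²) = √(64² + 188²) = 199 m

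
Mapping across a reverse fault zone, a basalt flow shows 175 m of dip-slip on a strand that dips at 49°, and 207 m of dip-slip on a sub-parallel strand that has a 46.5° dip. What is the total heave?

heave_A = 175 × cos(49°) = 114.8 m
heave_B = 207 × cos(46.5°) = 142.5 m
total = 114.8 + 142.5 = 257 m

257 m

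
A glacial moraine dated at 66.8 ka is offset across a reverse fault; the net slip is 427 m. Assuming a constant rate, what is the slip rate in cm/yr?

rate = 427 m / 66.8 ka = 0.00639 m/yr = 0.639 cm/yr

0.639 cm/yr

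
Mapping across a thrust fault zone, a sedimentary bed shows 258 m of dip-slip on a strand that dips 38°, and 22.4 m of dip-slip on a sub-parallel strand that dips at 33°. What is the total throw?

171 m

throw_A = 258 × sin(38°) = 158.8 m
throw_B = 22.4 × sin(33°) = 12.20 m
total = 158.8 + 12.20 = 171 m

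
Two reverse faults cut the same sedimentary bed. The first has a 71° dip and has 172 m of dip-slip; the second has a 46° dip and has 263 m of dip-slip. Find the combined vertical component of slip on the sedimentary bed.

352 m

throw_A = 172 × sin(71°) = 162.6 m
throw_B = 263 × sin(46°) = 189.2 m
total = 162.6 + 189.2 = 352 m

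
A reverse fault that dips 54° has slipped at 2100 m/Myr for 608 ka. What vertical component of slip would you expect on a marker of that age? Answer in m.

1030 m

dip-slip = rate × time = 2100 m/Myr × 608 ka = 1277 m
throw = dip-slip × sin(dip) = 1277 × sin(54°) = 1030 m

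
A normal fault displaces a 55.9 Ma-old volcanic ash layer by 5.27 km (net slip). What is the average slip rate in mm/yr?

0.0943 mm/yr

rate = 5.27 km / 55.9 Ma = 0.0000943 m/yr = 0.0943 mm/yr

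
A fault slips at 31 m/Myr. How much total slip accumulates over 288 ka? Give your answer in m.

slip = rate × time = 31 m/Myr × 288 ka = 8.93 m

8.93 m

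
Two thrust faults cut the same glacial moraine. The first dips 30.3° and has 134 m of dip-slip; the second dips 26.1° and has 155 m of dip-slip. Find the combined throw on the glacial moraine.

136 m

throw_A = 134 × sin(30.3°) = 67.61 m
throw_B = 155 × sin(26.1°) = 68.19 m
total = 67.61 + 68.19 = 136 m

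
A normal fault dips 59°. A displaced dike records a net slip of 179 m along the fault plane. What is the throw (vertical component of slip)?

throw = dip-slip × sin(dip) = 179 m × sin(59°) = 153 m

153 m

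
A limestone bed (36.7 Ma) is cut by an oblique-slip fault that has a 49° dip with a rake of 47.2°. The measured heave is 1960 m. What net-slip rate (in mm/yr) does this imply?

0.111 mm/yr

dip-slip = heave / cos(dip) = 1960 / cos(49°) = 2988 m
net slip = dip-slip / sin(rake) = 2988 / sin(47.2°) = 4072 m
rate = 4072 m / 36.7 Ma = 0.000111 m/yr = 0.111 mm/yr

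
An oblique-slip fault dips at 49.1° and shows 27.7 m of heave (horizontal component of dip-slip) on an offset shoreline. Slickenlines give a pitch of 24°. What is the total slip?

dip-slip = heave / cos(dip) = 27.7 / cos(49.1°) = 42.31 m
net slip = dip-slip / sin(rake) = 42.31 / sin(24°) = 104 m

104 m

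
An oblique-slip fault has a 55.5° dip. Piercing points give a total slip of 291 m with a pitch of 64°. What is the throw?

dip-slip = net slip × sin(rake) = 291 m × sin(64°) = 261.5 m
throw = dip-slip × sin(dip) = 261.5 × sin(55.5°) = 216 m

216 m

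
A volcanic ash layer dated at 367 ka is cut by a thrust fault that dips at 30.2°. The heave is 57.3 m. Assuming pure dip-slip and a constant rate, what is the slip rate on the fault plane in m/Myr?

181 m/Myr

dip-slip = heave / cos(dip) = 57.3 m / cos(30.2°) = 66.30 m
rate = 66.30 m / 367 ka = 0.000181 m/yr = 181 m/Myr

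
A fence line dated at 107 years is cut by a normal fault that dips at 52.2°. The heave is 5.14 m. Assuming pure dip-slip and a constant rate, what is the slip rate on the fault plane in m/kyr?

78.4 m/kyr

dip-slip = heave / cos(dip) = 5.14 m / cos(52.2°) = 8.386 m
rate = 8.386 m / 107 years = 0.0784 m/yr = 78.4 m/kyr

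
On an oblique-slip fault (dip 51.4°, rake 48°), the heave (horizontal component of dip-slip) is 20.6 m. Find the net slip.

dip-slip = heave / cos(dip) = 20.6 / cos(51.4°) = 33.02 m
net slip = dip-slip / sin(rake) = 33.02 / sin(48°) = 44.4 m

44.4 m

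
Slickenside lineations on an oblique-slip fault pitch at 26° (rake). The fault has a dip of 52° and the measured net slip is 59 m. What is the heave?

dip-slip = net slip × sin(rake) = 59 m × sin(26°) = 25.86 m
heave = dip-slip × cos(dip) = 25.86 × cos(52°) = 15.9 m

15.9 m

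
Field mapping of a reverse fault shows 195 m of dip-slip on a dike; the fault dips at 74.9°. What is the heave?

heave = dip-slip × cos(dip) = 195 m × cos(74.9°) = 50.8 m

50.8 m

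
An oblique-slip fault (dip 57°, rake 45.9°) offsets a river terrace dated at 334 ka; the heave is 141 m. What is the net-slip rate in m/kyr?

dip-slip = heave / cos(dip) = 141 / cos(57°) = 258.9 m
net slip = dip-slip / sin(rake) = 258.9 / sin(45.9°) = 360.5 m
rate = 360.5 m / 334 ka = 0.00108 m/yr = 1.08 m/kyr

1.08 m/kyr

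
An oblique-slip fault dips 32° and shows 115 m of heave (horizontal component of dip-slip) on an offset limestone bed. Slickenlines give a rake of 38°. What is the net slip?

220 m

dip-slip = heave / cos(dip) = 115 / cos(32°) = 135.6 m
net slip = dip-slip / sin(rake) = 135.6 / sin(38°) = 220 m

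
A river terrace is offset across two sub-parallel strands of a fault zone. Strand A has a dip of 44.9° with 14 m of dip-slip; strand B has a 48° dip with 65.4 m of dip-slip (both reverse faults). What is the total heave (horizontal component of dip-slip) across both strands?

heave_A = 14 × cos(44.9°) = 9.917 m
heave_B = 65.4 × cos(48°) = 43.76 m
total = 9.917 + 43.76 = 53.7 m

53.7 m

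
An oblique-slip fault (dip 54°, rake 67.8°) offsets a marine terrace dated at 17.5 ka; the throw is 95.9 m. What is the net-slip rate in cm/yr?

0.732 cm/yr

dip-slip = throw / sin(dip) = 95.9 / sin(54°) = 118.5 m
net slip = dip-slip / sin(rake) = 118.5 / sin(67.8°) = 128 m
rate = 128 m / 17.5 ka = 0.00732 m/yr = 0.732 cm/yr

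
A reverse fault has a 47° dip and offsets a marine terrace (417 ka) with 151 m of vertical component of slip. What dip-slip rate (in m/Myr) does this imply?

495 m/Myr

dip-slip = throw / sin(dip) = 151 m / sin(47°) = 206.5 m
rate = 206.5 m / 417 ka = 0.000495 m/yr = 495 m/Myr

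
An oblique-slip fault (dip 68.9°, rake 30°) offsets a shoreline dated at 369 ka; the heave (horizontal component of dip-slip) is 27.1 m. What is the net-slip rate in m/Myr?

dip-slip = heave / cos(dip) = 27.1 / cos(68.9°) = 75.28 m
net slip = dip-slip / sin(rake) = 75.28 / sin(30°) = 150.6 m
rate = 150.6 m / 369 ka = 0.000408 m/yr = 408 m/Myr

408 m/Myr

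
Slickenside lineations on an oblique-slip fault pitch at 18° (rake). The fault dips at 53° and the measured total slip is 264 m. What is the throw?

65.2 m

dip-slip = net slip × sin(rake) = 264 m × sin(18°) = 81.58 m
throw = dip-slip × sin(dip) = 81.58 × sin(53°) = 65.2 m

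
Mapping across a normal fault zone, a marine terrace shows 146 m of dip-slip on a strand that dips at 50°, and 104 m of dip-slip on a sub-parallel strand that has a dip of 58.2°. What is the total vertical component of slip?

throw_A = 146 × sin(50°) = 111.8 m
throw_B = 104 × sin(58.2°) = 88.39 m
total = 111.8 + 88.39 = 200 m

200 m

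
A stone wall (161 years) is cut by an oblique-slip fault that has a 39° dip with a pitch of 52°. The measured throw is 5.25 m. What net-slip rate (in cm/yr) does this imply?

dip-slip = throw / sin(dip) = 5.25 / sin(39°) = 8.342 m
net slip = dip-slip / sin(rake) = 8.342 / sin(52°) = 10.59 m
rate = 10.59 m / 161 years = 0.0658 m/yr = 6.58 cm/yr

6.58 cm/yr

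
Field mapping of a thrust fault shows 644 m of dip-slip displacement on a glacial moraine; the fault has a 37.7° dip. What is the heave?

510 m

heave = dip-slip × cos(dip) = 644 m × cos(37.7°) = 510 m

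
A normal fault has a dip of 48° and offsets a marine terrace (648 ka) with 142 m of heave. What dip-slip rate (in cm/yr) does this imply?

0.0327 cm/yr

dip-slip = heave / cos(dip) = 142 m / cos(48°) = 212.2 m
rate = 212.2 m / 648 ka = 0.000327 m/yr = 0.0327 cm/yr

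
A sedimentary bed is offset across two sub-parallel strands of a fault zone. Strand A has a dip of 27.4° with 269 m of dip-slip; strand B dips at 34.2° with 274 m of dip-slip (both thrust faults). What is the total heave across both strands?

465 m

heave_A = 269 × cos(27.4°) = 238.8 m
heave_B = 274 × cos(34.2°) = 226.6 m
total = 238.8 + 226.6 = 465 m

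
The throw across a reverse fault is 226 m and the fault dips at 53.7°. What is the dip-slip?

dip-slip = throw / sin(dip) = 226 / sin(53.7°) = 280 m

280 m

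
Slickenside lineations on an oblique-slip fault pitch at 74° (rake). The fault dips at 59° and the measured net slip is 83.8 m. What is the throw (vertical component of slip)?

dip-slip = net slip × sin(rake) = 83.8 m × sin(74°) = 80.55 m
throw = dip-slip × sin(dip) = 80.55 × sin(59°) = 69 m

69 m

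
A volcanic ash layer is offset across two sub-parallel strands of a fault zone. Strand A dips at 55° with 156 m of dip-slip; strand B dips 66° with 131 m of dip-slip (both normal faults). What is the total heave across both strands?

143 m

heave_A = 156 × cos(55°) = 89.48 m
heave_B = 131 × cos(66°) = 53.28 m
total = 89.48 + 53.28 = 143 m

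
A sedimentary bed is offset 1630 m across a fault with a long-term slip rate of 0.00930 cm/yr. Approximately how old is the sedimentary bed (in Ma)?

17.5 Ma

age = offset / rate = 1630 m / (0.00930 cm/yr) = 1.75e+07 yr = 17.5 Ma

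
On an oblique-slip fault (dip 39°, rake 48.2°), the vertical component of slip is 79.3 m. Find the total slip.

dip-slip = throw / sin(dip) = 79.3 / sin(39°) = 126 m
net slip = dip-slip / sin(rake) = 126 / sin(48.2°) = 169 m

169 m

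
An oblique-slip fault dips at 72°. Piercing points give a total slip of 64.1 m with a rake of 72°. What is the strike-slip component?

19.8 m

strike-slip = net slip × cos(rake) = 64.1 m × cos(72°) = 19.8 m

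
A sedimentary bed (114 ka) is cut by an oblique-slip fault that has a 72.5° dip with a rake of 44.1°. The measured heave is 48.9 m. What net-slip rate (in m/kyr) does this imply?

2.05 m/kyr

dip-slip = heave / cos(dip) = 48.9 / cos(72.5°) = 162.6 m
net slip = dip-slip / sin(rake) = 162.6 / sin(44.1°) = 233.7 m
rate = 233.7 m / 114 ka = 0.00205 m/yr = 2.05 m/kyr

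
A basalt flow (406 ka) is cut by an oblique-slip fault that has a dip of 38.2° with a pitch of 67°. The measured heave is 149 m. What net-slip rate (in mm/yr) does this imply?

0.507 mm/yr

dip-slip = heave / cos(dip) = 149 / cos(38.2°) = 189.6 m
net slip = dip-slip / sin(rake) = 189.6 / sin(67°) = 206 m
rate = 206 m / 406 ka = 0.000507 m/yr = 0.507 mm/yr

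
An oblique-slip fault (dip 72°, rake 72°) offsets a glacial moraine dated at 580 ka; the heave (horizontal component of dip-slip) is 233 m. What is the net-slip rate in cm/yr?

dip-slip = heave / cos(dip) = 233 / cos(72°) = 754 m
net slip = dip-slip / sin(rake) = 754 / sin(72°) = 792.8 m
rate = 792.8 m / 580 ka = 0.00137 m/yr = 0.137 cm/yr

0.137 cm/yr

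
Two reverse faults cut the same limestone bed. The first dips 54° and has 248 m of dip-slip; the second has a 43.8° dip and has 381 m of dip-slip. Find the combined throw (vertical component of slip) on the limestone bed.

464 m

throw_A = 248 × sin(54°) = 200.6 m
throw_B = 381 × sin(43.8°) = 263.7 m
total = 200.6 + 263.7 = 464 m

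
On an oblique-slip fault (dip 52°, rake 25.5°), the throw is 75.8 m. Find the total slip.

223 m

dip-slip = throw / sin(dip) = 75.8 / sin(52°) = 96.19 m
net slip = dip-slip / sin(rake) = 96.19 / sin(25.5°) = 223 m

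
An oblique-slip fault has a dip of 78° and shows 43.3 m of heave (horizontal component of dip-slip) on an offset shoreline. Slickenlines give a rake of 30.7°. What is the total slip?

dip-slip = heave / cos(dip) = 43.3 / cos(78°) = 208.3 m
net slip = dip-slip / sin(rake) = 208.3 / sin(30.7°) = 408 m

408 m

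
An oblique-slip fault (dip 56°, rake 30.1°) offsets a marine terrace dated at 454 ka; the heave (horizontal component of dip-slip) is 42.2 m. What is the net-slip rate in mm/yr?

dip-slip = heave / cos(dip) = 42.2 / cos(56°) = 75.47 m
net slip = dip-slip / sin(rake) = 75.47 / sin(30.1°) = 150.5 m
rate = 150.5 m / 454 ka = 0.000331 m/yr = 0.331 mm/yr

0.331 mm/yr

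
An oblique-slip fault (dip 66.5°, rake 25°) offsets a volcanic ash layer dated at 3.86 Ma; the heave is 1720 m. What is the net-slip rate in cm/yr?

0.264 cm/yr

dip-slip = heave / cos(dip) = 1720 / cos(66.5°) = 4313 m
net slip = dip-slip / sin(rake) = 4313 / sin(25°) = 10210 m
rate = 10210 m / 3.86 Ma = 0.00264 m/yr = 0.264 cm/yr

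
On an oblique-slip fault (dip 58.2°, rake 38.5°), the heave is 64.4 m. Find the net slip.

dip-slip = heave / cos(dip) = 64.4 / cos(58.2°) = 122.2 m
net slip = dip-slip / sin(rake) = 122.2 / sin(38.5°) = 196 m

196 m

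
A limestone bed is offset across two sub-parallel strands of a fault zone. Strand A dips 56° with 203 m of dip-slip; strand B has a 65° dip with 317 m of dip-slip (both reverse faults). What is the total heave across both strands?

heave_A = 203 × cos(56°) = 113.5 m
heave_B = 317 × cos(65°) = 134 m
total = 113.5 + 134 = 247 m

247 m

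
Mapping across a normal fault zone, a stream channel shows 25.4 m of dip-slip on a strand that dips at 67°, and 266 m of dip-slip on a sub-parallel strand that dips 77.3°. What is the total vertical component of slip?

throw_A = 25.4 × sin(67°) = 23.38 m
throw_B = 266 × sin(77.3°) = 259.5 m
total = 23.38 + 259.5 = 283 m

283 m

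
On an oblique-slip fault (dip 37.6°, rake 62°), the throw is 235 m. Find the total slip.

436 m

dip-slip = throw / sin(dip) = 235 / sin(37.6°) = 385.2 m
net slip = dip-slip / sin(rake) = 385.2 / sin(62°) = 436 m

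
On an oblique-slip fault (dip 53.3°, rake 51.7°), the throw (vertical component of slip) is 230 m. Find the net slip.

366 m

dip-slip = throw / sin(dip) = 230 / sin(53.3°) = 286.9 m
net slip = dip-slip / sin(rake) = 286.9 / sin(51.7°) = 366 m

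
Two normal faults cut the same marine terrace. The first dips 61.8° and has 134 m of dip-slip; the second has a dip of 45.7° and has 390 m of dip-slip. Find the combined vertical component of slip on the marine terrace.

397 m

throw_A = 134 × sin(61.8°) = 118.1 m
throw_B = 390 × sin(45.7°) = 279.1 m
total = 118.1 + 279.1 = 397 m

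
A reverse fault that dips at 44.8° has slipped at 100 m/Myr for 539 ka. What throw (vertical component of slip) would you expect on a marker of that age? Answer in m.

38 m

dip-slip = rate × time = 100 m/Myr × 539 ka = 53.90 m
throw = dip-slip × sin(dip) = 53.90 × sin(44.8°) = 38 m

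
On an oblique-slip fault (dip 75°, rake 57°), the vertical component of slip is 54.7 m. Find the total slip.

dip-slip = throw / sin(dip) = 54.7 / sin(75°) = 56.63 m
net slip = dip-slip / sin(rake) = 56.63 / sin(57°) = 67.5 m

67.5 m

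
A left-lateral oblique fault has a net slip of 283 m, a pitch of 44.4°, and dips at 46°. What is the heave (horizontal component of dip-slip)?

dip-slip = net slip × sin(rake) = 283 m × sin(44.4°) = 198 m
heave = dip-slip × cos(dip) = 198 × cos(46°) = 138 m

138 m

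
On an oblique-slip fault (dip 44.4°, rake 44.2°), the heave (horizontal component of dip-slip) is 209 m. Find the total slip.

dip-slip = heave / cos(dip) = 209 / cos(44.4°) = 292.5 m
net slip = dip-slip / sin(rake) = 292.5 / sin(44.2°) = 420 m

420 m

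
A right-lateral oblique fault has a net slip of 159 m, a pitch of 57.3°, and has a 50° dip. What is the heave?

dip-slip = net slip × sin(rake) = 159 m × sin(57.3°) = 133.8 m
heave = dip-slip × cos(dip) = 133.8 × cos(50°) = 86 m

86 m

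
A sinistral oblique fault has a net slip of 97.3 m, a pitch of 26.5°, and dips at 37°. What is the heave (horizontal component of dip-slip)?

dip-slip = net slip × sin(rake) = 97.3 m × sin(26.5°) = 43.42 m
heave = dip-slip × cos(dip) = 43.42 × cos(37°) = 34.7 m

34.7 m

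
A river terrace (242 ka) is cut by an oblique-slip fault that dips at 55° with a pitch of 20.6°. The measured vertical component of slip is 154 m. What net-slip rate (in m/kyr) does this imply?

2.21 m/kyr

dip-slip = throw / sin(dip) = 154 / sin(55°) = 188 m
net slip = dip-slip / sin(rake) = 188 / sin(20.6°) = 534.3 m
rate = 534.3 m / 242 ka = 0.00221 m/yr = 2.21 m/kyr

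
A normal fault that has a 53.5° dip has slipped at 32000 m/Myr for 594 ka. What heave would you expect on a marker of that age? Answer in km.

dip-slip = rate × time = 32000 m/Myr × 594 ka = 19010 m
heave = dip-slip × cos(dip) = 19010 × cos(53.5°) = 11300 m = 11.3 km

11.3 km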